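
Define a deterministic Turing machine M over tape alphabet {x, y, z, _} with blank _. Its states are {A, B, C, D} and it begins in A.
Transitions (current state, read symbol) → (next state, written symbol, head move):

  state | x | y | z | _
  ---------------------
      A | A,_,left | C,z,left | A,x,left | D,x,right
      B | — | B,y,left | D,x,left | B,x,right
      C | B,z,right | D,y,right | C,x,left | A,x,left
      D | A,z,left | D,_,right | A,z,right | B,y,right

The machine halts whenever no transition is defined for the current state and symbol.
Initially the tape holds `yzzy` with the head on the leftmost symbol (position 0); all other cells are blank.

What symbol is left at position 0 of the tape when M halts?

x

A | ____[y]zzy   read y → write z, move left, go to C
C | ___[_]zzzy   read _ → write x, move left, go to A
A | __[_]xzzzy   read _ → write x, move right, go to D
D | __x[x]zzzy   read x → write z, move left, go to A
A | __[x]zzzzy   read x → write _, move left, go to A
A | _[_]_zzzzy   read _ → write x, move right, go to D
D | _x[_]zzzzy   read _ → write y, move right, go to B
B | _xy[z]zzzy   read z → write x, move left, go to D
D | _x[y]xzzzy   read y → write _, move right, go to D
D | _x_[x]zzzy   read x → write z, move left, go to A
A | _x[_]zzzzy   read _ → write x, move right, go to D
D | _xx[z]zzzy   read z → write z, move right, go to A
A | _xxz[z]zzy   read z → write x, move left, go to A
A | _xx[z]xzzy   read z → write x, move left, go to A
A | _x[x]xxzzy   read x → write _, move left, go to A
A | _[x]_xxzzy   read x → write _, move left, go to A
A | [_]__xxzzy   read _ → write x, move right, go to D
D | x[_]_xxzzy   read _ → write y, move right, go to B
B | xy[_]xxzzy   read _ → write x, move right, go to B
B | xyx[x]xzzy
Cell 0 holds x when M halts.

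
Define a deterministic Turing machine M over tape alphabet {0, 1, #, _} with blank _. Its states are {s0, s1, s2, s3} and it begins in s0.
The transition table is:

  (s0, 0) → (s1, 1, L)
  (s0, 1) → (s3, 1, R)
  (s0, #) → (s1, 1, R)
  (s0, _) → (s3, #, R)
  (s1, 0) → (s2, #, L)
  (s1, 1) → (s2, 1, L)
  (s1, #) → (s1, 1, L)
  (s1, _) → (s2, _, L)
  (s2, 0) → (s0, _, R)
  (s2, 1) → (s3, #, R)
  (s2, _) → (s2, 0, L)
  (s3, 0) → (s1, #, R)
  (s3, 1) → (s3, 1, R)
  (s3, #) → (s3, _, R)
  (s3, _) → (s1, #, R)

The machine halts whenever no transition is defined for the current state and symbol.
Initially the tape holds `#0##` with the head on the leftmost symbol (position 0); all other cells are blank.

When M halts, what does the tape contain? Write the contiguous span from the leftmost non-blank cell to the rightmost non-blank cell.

#___#

s0 | [#]0##__   read # → write 1, move R, go to s1
s1 | 1[0]##__   read 0 → write #, move L, go to s2
s2 | [1]###__   read 1 → write #, move R, go to s3
s3 | #[#]##__   read # → write _, move R, go to s3
s3 | #_[#]#__   read # → write _, move R, go to s3
s3 | #__[#]__   read # → write _, move R, go to s3
s3 | #___[_]_   read _ → write #, move R, go to s1
s1 | #___#[_]   read _ → write _, move L, go to s2
s2 | #___[#]_
The non-blank tape span at halt is #___#.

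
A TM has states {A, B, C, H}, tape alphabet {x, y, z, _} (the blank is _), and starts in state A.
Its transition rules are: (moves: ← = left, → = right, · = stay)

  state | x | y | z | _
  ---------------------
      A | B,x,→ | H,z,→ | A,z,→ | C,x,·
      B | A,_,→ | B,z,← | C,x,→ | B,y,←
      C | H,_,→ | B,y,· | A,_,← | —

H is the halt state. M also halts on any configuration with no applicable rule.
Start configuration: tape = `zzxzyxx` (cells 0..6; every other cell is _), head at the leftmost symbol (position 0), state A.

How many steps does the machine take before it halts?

state=A head=0 tape=[z]zxzyxx__   (A,z)→(A,z,→)
state=A head=1 tape=z[z]xzyxx__   (A,z)→(A,z,→)
state=A head=2 tape=zz[x]zyxx__   (A,x)→(B,x,→)
state=B head=3 tape=zzx[z]yxx__   (B,z)→(C,x,→)
state=C head=4 tape=zzxx[y]xx__   (C,y)→(B,y,·)
state=B head=4 tape=zzxx[y]xx__   (B,y)→(B,z,←)
state=B head=3 tape=zzx[x]zxx__   (B,x)→(A,_,→)
state=A head=4 tape=zzx_[z]xx__   (A,z)→(A,z,→)
state=A head=5 tape=zzx_z[x]x__   (A,x)→(B,x,→)
state=B head=6 tape=zzx_zx[x]__   (B,x)→(A,_,→)
state=A head=7 tape=zzx_zx_[_]_   (A,_)→(C,x,·)
state=C head=7 tape=zzx_zx_[x]_   (C,x)→(H,_,→)
state=H head=8 tape=zzx_zx__[_]
M halts after 12 transitions.

12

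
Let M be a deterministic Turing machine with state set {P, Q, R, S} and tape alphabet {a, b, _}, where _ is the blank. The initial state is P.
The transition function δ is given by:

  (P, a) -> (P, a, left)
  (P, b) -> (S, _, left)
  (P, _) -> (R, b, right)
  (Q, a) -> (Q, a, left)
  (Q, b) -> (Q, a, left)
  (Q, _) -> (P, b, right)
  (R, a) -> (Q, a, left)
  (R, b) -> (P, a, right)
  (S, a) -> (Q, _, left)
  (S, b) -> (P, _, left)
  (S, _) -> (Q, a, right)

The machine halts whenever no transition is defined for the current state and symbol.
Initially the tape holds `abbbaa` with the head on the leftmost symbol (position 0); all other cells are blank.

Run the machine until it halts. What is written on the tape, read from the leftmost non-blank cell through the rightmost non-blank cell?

state=P head=0 tape=____[a]bbbaa   (P,a)→(P,a,left)
state=P head=-1 tape=___[_]abbbaa   (P,_)→(R,b,right)
state=R head=0 tape=___b[a]bbbaa   (R,a)→(Q,a,left)
state=Q head=-1 tape=___[b]abbbaa   (Q,b)→(Q,a,left)
state=Q head=-2 tape=__[_]aabbbaa   (Q,_)→(P,b,right)
state=P head=-1 tape=__b[a]abbbaa   (P,a)→(P,a,left)
state=P head=-2 tape=__[b]aabbbaa   (P,b)→(S,_,left)
state=S head=-3 tape=_[_]_aabbbaa   (S,_)→(Q,a,right)
state=Q head=-2 tape=_a[_]aabbbaa   (Q,_)→(P,b,right)
state=P head=-1 tape=_ab[a]abbbaa   (P,a)→(P,a,left)
state=P head=-2 tape=_a[b]aabbbaa   (P,b)→(S,_,left)
state=S head=-3 tape=_[a]_aabbbaa   (S,a)→(Q,_,left)
state=Q head=-4 tape=[_]__aabbbaa   (Q,_)→(P,b,right)
state=P head=-3 tape=b[_]_aabbbaa   (P,_)→(R,b,right)
state=R head=-2 tape=bb[_]aabbbaa
The non-blank tape span at halt is bb_aabbbaa.

bb_aabbbaa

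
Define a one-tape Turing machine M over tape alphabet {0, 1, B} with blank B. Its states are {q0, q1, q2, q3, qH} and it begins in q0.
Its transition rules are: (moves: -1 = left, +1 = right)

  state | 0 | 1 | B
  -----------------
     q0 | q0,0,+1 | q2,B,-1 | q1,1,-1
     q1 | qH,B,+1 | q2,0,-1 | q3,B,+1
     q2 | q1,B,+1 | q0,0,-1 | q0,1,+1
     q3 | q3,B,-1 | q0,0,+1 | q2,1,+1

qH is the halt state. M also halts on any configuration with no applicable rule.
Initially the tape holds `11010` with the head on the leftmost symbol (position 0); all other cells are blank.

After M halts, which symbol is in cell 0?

B

state=q0 head=0 tape=BB[1]1010B   (q0,1)→(q2,B,-1)
state=q2 head=-1 tape=B[B]B1010B   (q2,B)→(q0,1,+1)
state=q0 head=0 tape=B1[B]1010B   (q0,B)→(q1,1,-1)
state=q1 head=-1 tape=B[1]11010B   (q1,1)→(q2,0,-1)
state=q2 head=-2 tape=[B]011010B   (q2,B)→(q0,1,+1)
state=q0 head=-1 tape=1[0]11010B   (q0,0)→(q0,0,+1)
state=q0 head=0 tape=10[1]1010B   (q0,1)→(q2,B,-1)
state=q2 head=-1 tape=1[0]B1010B   (q2,0)→(q1,B,+1)
state=q1 head=0 tape=1B[B]1010B   (q1,B)→(q3,B,+1)
state=q3 head=1 tape=1BB[1]010B   (q3,1)→(q0,0,+1)
state=q0 head=2 tape=1BB0[0]10B   (q0,0)→(q0,0,+1)
state=q0 head=3 tape=1BB00[1]0B   (q0,1)→(q2,B,-1)
state=q2 head=2 tape=1BB0[0]B0B   (q2,0)→(q1,B,+1)
state=q1 head=3 tape=1BB0B[B]0B   (q1,B)→(q3,B,+1)
state=q3 head=4 tape=1BB0BB[0]B   (q3,0)→(q3,B,-1)
state=q3 head=3 tape=1BB0B[B]BB   (q3,B)→(q2,1,+1)
state=q2 head=4 tape=1BB0B1[B]B   (q2,B)→(q0,1,+1)
state=q0 head=5 tape=1BB0B11[B]   (q0,B)→(q1,1,-1)
state=q1 head=4 tape=1BB0B1[1]1   (q1,1)→(q2,0,-1)
state=q2 head=3 tape=1BB0B[1]01   (q2,1)→(q0,0,-1)
state=q0 head=2 tape=1BB0[B]001   (q0,B)→(q1,1,-1)
state=q1 head=1 tape=1BB[0]1001   (q1,0)→(qH,B,+1)
state=qH head=2 tape=1BBB[1]001
Cell 0 holds B when M halts.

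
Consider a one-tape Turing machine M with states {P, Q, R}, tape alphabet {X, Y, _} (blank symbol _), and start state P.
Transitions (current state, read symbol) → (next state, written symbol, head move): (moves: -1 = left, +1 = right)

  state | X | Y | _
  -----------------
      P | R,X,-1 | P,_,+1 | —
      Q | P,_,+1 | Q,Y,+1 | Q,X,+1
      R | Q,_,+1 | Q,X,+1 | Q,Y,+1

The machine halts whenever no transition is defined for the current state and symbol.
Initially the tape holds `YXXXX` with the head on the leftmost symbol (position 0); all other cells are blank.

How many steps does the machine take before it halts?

13

P | [Y]XXXX_   read Y → write _, move +1, go to P
P | _[X]XXX_   read X → write X, move -1, go to R
R | [_]XXXX_   read _ → write Y, move +1, go to Q
Q | Y[X]XXX_   read X → write _, move +1, go to P
P | Y_[X]XX_   read X → write X, move -1, go to R
R | Y[_]XXX_   read _ → write Y, move +1, go to Q
Q | YY[X]XX_   read X → write _, move +1, go to P
P | YY_[X]X_   read X → write X, move -1, go to R
R | YY[_]XX_   read _ → write Y, move +1, go to Q
Q | YYY[X]X_   read X → write _, move +1, go to P
P | YYY_[X]_   read X → write X, move -1, go to R
R | YYY[_]X_   read _ → write Y, move +1, go to Q
Q | YYYY[X]_   read X → write _, move +1, go to P
P | YYYY_[_]
M halts after 13 transitions.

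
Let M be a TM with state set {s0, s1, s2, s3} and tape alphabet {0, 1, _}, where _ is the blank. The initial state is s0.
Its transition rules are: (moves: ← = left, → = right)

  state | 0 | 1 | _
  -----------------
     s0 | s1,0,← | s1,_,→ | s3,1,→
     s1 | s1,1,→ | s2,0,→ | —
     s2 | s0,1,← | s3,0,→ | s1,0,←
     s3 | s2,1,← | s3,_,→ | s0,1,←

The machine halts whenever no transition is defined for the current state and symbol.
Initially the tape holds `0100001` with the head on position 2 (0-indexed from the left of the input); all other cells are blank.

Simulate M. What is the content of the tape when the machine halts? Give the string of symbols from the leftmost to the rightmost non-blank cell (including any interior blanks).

s0 | _01[0]0001   read 0 → write 0, move ←, go to s1
s1 | _0[1]00001   read 1 → write 0, move →, go to s2
s2 | _00[0]0001   read 0 → write 1, move ←, go to s0
s0 | _0[0]10001   read 0 → write 0, move ←, go to s1
s1 | _[0]010001   read 0 → write 1, move →, go to s1
s1 | _1[0]10001   read 0 → write 1, move →, go to s1
s1 | _11[1]0001   read 1 → write 0, move →, go to s2
s2 | _110[0]001   read 0 → write 1, move ←, go to s0
s0 | _11[0]1001   read 0 → write 0, move ←, go to s1
s1 | _1[1]01001   read 1 → write 0, move →, go to s2
s2 | _10[0]1001   read 0 → write 1, move ←, go to s0
s0 | _1[0]11001   read 0 → write 0, move ←, go to s1
s1 | _[1]011001   read 1 → write 0, move →, go to s2
s2 | _0[0]11001   read 0 → write 1, move ←, go to s0
s0 | _[0]111001   read 0 → write 0, move ←, go to s1
s1 | [_]0111001
The non-blank tape span at halt is 0111001.

0111001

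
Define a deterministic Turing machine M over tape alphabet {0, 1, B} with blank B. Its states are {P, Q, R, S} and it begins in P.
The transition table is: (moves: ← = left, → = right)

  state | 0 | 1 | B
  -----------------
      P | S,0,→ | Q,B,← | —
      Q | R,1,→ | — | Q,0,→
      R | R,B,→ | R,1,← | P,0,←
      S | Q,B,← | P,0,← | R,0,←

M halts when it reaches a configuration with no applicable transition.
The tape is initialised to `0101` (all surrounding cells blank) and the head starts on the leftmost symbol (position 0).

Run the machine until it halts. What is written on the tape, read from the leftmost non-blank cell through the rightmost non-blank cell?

001B01

P | BB[0]101   read 0 → write 0, move →, go to S
S | BB0[1]01   read 1 → write 0, move ←, go to P
P | BB[0]001   read 0 → write 0, move →, go to S
S | BB0[0]01   read 0 → write B, move ←, go to Q
Q | BB[0]B01   read 0 → write 1, move →, go to R
R | BB1[B]01   read B → write 0, move ←, go to P
P | BB[1]001   read 1 → write B, move ←, go to Q
Q | B[B]B001   read B → write 0, move →, go to Q
Q | B0[B]001   read B → write 0, move →, go to Q
Q | B00[0]01   read 0 → write 1, move →, go to R
R | B001[0]1   read 0 → write B, move →, go to R
R | B001B[1]   read 1 → write 1, move ←, go to R
R | B001[B]1   read B → write 0, move ←, go to P
P | B00[1]01   read 1 → write B, move ←, go to Q
Q | B0[0]B01   read 0 → write 1, move →, go to R
R | B01[B]01   read B → write 0, move ←, go to P
P | B0[1]001   read 1 → write B, move ←, go to Q
Q | B[0]B001   read 0 → write 1, move →, go to R
R | B1[B]001   read B → write 0, move ←, go to P
P | B[1]0001   read 1 → write B, move ←, go to Q
Q | [B]B0001   read B → write 0, move →, go to Q
Q | 0[B]0001   read B → write 0, move →, go to Q
Q | 00[0]001   read 0 → write 1, move →, go to R
R | 001[0]01   read 0 → write B, move →, go to R
R | 001B[0]1   read 0 → write B, move →, go to R
R | 001BB[1]   read 1 → write 1, move ←, go to R
R | 001B[B]1   read B → write 0, move ←, go to P
P | 001[B]01
The non-blank tape span at halt is 001B01.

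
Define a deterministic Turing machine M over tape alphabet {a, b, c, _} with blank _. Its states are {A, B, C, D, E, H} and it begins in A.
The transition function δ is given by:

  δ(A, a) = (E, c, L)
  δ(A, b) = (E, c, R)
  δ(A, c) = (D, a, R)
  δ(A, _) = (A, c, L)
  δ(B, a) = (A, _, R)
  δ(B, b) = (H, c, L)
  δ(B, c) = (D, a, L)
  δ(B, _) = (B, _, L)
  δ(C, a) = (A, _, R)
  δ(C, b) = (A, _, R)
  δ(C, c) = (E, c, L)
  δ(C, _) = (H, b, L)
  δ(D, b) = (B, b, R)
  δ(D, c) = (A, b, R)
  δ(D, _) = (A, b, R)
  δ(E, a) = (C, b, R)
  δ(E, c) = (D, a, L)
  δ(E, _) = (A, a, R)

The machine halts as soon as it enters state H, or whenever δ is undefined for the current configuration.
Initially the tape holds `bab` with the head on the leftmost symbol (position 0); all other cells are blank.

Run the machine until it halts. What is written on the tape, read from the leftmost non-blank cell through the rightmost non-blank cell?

A | [b]ab_   read b → write c, move R, go to E
E | c[a]b_   read a → write b, move R, go to C
C | cb[b]_   read b → write _, move R, go to A
A | cb_[_]   read _ → write c, move L, go to A
A | cb[_]c   read _ → write c, move L, go to A
A | c[b]cc   read b → write c, move R, go to E
E | cc[c]c   read c → write a, move L, go to D
D | c[c]ac   read c → write b, move R, go to A
A | cb[a]c   read a → write c, move L, go to E
E | c[b]cc
The non-blank tape span at halt is cbcc.

cbcc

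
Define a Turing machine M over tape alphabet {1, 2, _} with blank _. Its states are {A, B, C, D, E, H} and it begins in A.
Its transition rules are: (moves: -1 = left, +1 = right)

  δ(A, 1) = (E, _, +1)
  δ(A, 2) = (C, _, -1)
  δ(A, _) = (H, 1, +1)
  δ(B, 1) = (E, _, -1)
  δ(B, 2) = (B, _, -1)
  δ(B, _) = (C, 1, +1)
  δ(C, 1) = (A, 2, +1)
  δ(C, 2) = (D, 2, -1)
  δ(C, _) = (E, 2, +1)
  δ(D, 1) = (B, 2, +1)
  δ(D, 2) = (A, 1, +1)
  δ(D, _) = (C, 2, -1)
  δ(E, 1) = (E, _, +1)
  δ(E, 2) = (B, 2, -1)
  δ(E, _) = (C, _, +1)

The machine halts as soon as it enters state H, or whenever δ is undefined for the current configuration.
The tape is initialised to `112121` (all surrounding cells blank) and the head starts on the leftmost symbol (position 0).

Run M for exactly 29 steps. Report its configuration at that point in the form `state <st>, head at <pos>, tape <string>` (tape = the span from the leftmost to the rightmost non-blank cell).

state=A head=0 tape=__[1]12121   (A,1)→(E,_,+1)
state=E head=1 tape=___[1]2121   (E,1)→(E,_,+1)
state=E head=2 tape=____[2]121   (E,2)→(B,2,-1)
state=B head=1 tape=___[_]2121   (B,_)→(C,1,+1)
state=C head=2 tape=___1[2]121   (C,2)→(D,2,-1)
state=D head=1 tape=___[1]2121   (D,1)→(B,2,+1)
state=B head=2 tape=___2[2]121   (B,2)→(B,_,-1)
state=B head=1 tape=___[2]_121   (B,2)→(B,_,-1)
state=B head=0 tape=__[_]__121   (B,_)→(C,1,+1)
state=C head=1 tape=__1[_]_121   (C,_)→(E,2,+1)
state=E head=2 tape=__12[_]121   (E,_)→(C,_,+1)
state=C head=3 tape=__12_[1]21   (C,1)→(A,2,+1)
state=A head=4 tape=__12_2[2]1   (A,2)→(C,_,-1)
state=C head=3 tape=__12_[2]_1   (C,2)→(D,2,-1)
state=D head=2 tape=__12[_]2_1   (D,_)→(C,2,-1)
state=C head=1 tape=__1[2]22_1   (C,2)→(D,2,-1)
state=D head=0 tape=__[1]222_1   (D,1)→(B,2,+1)
state=B head=1 tape=__2[2]22_1   (B,2)→(B,_,-1)
state=B head=0 tape=__[2]_22_1   (B,2)→(B,_,-1)
state=B head=-1 tape=_[_]__22_1   (B,_)→(C,1,+1)
state=C head=0 tape=_1[_]_22_1   (C,_)→(E,2,+1)
state=E head=1 tape=_12[_]22_1   (E,_)→(C,_,+1)
state=C head=2 tape=_12_[2]2_1   (C,2)→(D,2,-1)
state=D head=1 tape=_12[_]22_1   (D,_)→(C,2,-1)
state=C head=0 tape=_1[2]222_1   (C,2)→(D,2,-1)
state=D head=-1 tape=_[1]2222_1   (D,1)→(B,2,+1)
state=B head=0 tape=_2[2]222_1   (B,2)→(B,_,-1)
state=B head=-1 tape=_[2]_222_1   (B,2)→(B,_,-1)
state=B head=-2 tape=[_]__222_1   (B,_)→(C,1,+1)
state=C head=-1 tape=1[_]_222_1
After 29 steps: state C, head at -1, tape 1__222_1.

state C, head at -1, tape 1__222_1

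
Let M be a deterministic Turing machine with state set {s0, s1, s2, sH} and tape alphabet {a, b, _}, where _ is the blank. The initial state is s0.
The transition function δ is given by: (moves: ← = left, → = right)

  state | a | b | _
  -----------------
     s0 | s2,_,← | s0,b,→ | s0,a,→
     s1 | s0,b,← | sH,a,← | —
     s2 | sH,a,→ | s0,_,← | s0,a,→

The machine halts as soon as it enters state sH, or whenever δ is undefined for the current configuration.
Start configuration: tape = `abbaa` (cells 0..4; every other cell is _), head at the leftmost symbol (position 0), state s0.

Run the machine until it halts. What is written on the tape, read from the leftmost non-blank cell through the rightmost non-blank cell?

aabaa

s0 | _[a]bbaa   read a → write _, move ←, go to s2
s2 | [_]_bbaa   read _ → write a, move →, go to s0
s0 | a[_]bbaa   read _ → write a, move →, go to s0
s0 | aa[b]baa   read b → write b, move →, go to s0
s0 | aab[b]aa   read b → write b, move →, go to s0
s0 | aabb[a]a   read a → write _, move ←, go to s2
s2 | aab[b]_a   read b → write _, move ←, go to s0
s0 | aa[b]__a   read b → write b, move →, go to s0
s0 | aab[_]_a   read _ → write a, move →, go to s0
s0 | aaba[_]a   read _ → write a, move →, go to s0
s0 | aabaa[a]   read a → write _, move ←, go to s2
s2 | aaba[a]_   read a → write a, move →, go to sH
sH | aabaa[_]
The non-blank tape span at halt is aabaa.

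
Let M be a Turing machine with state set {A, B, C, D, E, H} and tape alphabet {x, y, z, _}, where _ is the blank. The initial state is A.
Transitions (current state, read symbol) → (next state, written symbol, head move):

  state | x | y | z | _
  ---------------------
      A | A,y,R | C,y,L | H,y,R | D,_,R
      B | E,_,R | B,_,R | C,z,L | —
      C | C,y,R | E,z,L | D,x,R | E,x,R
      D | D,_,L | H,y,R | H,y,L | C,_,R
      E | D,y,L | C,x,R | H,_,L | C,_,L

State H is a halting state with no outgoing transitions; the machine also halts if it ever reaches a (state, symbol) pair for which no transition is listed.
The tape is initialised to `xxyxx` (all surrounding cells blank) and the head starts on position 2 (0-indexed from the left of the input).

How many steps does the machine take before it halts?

A | _xx[y]xx   read y → write y, move L, go to C
C | _x[x]yxx   read x → write y, move R, go to C
C | _xy[y]xx   read y → write z, move L, go to E
E | _x[y]zxx   read y → write x, move R, go to C
C | _xx[z]xx   read z → write x, move R, go to D
D | _xxx[x]x   read x → write _, move L, go to D
D | _xx[x]_x   read x → write _, move L, go to D
D | _x[x]__x   read x → write _, move L, go to D
D | _[x]___x   read x → write _, move L, go to D
D | [_]____x   read _ → write _, move R, go to C
C | _[_]___x   read _ → write x, move R, go to E
E | _x[_]__x   read _ → write _, move L, go to C
C | _[x]___x   read x → write y, move R, go to C
C | _y[_]__x   read _ → write x, move R, go to E
E | _yx[_]_x   read _ → write _, move L, go to C
C | _y[x]__x   read x → write y, move R, go to C
C | _yy[_]_x   read _ → write x, move R, go to E
E | _yyx[_]x   read _ → write _, move L, go to C
C | _yy[x]_x   read x → write y, move R, go to C
C | _yyy[_]x   read _ → write x, move R, go to E
E | _yyyx[x]   read x → write y, move L, go to D
D | _yyy[x]y   read x → write _, move L, go to D
D | _yy[y]_y   read y → write y, move R, go to H
H | _yyy[_]y
M halts after 23 transitions.

23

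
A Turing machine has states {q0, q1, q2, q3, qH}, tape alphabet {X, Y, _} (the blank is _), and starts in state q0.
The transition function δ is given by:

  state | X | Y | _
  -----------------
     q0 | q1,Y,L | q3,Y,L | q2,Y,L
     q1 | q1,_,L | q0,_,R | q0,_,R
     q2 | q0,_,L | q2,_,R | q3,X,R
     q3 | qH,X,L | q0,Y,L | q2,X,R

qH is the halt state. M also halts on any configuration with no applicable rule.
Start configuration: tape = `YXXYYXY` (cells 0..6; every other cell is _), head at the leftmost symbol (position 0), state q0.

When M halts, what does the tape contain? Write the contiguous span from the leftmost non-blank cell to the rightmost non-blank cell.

X_X__XXYYXY

state=q0 head=0 tape=____[Y]XXYYXY   (q0,Y)→(q3,Y,L)
state=q3 head=-1 tape=___[_]YXXYYXY   (q3,_)→(q2,X,R)
state=q2 head=0 tape=___X[Y]XXYYXY   (q2,Y)→(q2,_,R)
state=q2 head=1 tape=___X_[X]XYYXY   (q2,X)→(q0,_,L)
state=q0 head=0 tape=___X[_]_XYYXY   (q0,_)→(q2,Y,L)
state=q2 head=-1 tape=___[X]Y_XYYXY   (q2,X)→(q0,_,L)
state=q0 head=-2 tape=__[_]_Y_XYYXY   (q0,_)→(q2,Y,L)
state=q2 head=-3 tape=_[_]Y_Y_XYYXY   (q2,_)→(q3,X,R)
state=q3 head=-2 tape=_X[Y]_Y_XYYXY   (q3,Y)→(q0,Y,L)
state=q0 head=-3 tape=_[X]Y_Y_XYYXY   (q0,X)→(q1,Y,L)
state=q1 head=-4 tape=[_]YY_Y_XYYXY   (q1,_)→(q0,_,R)
state=q0 head=-3 tape=_[Y]Y_Y_XYYXY   (q0,Y)→(q3,Y,L)
state=q3 head=-4 tape=[_]YY_Y_XYYXY   (q3,_)→(q2,X,R)
state=q2 head=-3 tape=X[Y]Y_Y_XYYXY   (q2,Y)→(q2,_,R)
state=q2 head=-2 tape=X_[Y]_Y_XYYXY   (q2,Y)→(q2,_,R)
state=q2 head=-1 tape=X__[_]Y_XYYXY   (q2,_)→(q3,X,R)
state=q3 head=0 tape=X__X[Y]_XYYXY   (q3,Y)→(q0,Y,L)
state=q0 head=-1 tape=X__[X]Y_XYYXY   (q0,X)→(q1,Y,L)
state=q1 head=-2 tape=X_[_]YY_XYYXY   (q1,_)→(q0,_,R)
state=q0 head=-1 tape=X__[Y]Y_XYYXY   (q0,Y)→(q3,Y,L)
state=q3 head=-2 tape=X_[_]YY_XYYXY   (q3,_)→(q2,X,R)
state=q2 head=-1 tape=X_X[Y]Y_XYYXY   (q2,Y)→(q2,_,R)
state=q2 head=0 tape=X_X_[Y]_XYYXY   (q2,Y)→(q2,_,R)
state=q2 head=1 tape=X_X__[_]XYYXY   (q2,_)→(q3,X,R)
state=q3 head=2 tape=X_X__X[X]YYXY   (q3,X)→(qH,X,L)
state=qH head=1 tape=X_X__[X]XYYXY
The non-blank tape span at halt is X_X__XXYYXY.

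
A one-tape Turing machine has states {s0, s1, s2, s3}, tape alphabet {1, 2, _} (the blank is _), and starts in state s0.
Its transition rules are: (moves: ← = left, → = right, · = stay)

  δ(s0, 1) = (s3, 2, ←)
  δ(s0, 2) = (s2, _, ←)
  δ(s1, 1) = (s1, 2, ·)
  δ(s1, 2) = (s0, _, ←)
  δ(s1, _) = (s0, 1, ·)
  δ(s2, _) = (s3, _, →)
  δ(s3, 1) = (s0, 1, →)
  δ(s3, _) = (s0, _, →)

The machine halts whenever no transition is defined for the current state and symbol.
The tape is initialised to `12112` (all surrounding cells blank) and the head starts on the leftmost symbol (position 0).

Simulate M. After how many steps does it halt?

state=s0 head=0 tape=_[1]2112_   (s0,1)→(s3,2,←)
state=s3 head=-1 tape=[_]22112_   (s3,_)→(s0,_,→)
state=s0 head=0 tape=_[2]2112_   (s0,2)→(s2,_,←)
state=s2 head=-1 tape=[_]_2112_   (s2,_)→(s3,_,→)
state=s3 head=0 tape=_[_]2112_   (s3,_)→(s0,_,→)
state=s0 head=1 tape=__[2]112_   (s0,2)→(s2,_,←)
state=s2 head=0 tape=_[_]_112_   (s2,_)→(s3,_,→)
state=s3 head=1 tape=__[_]112_   (s3,_)→(s0,_,→)
state=s0 head=2 tape=___[1]12_   (s0,1)→(s3,2,←)
state=s3 head=1 tape=__[_]212_   (s3,_)→(s0,_,→)
state=s0 head=2 tape=___[2]12_   (s0,2)→(s2,_,←)
state=s2 head=1 tape=__[_]_12_   (s2,_)→(s3,_,→)
state=s3 head=2 tape=___[_]12_   (s3,_)→(s0,_,→)
state=s0 head=3 tape=____[1]2_   (s0,1)→(s3,2,←)
state=s3 head=2 tape=___[_]22_   (s3,_)→(s0,_,→)
state=s0 head=3 tape=____[2]2_   (s0,2)→(s2,_,←)
state=s2 head=2 tape=___[_]_2_   (s2,_)→(s3,_,→)
state=s3 head=3 tape=____[_]2_   (s3,_)→(s0,_,→)
state=s0 head=4 tape=_____[2]_   (s0,2)→(s2,_,←)
state=s2 head=3 tape=____[_]__   (s2,_)→(s3,_,→)
state=s3 head=4 tape=_____[_]_   (s3,_)→(s0,_,→)
state=s0 head=5 tape=______[_]
M halts after 21 transitions.

21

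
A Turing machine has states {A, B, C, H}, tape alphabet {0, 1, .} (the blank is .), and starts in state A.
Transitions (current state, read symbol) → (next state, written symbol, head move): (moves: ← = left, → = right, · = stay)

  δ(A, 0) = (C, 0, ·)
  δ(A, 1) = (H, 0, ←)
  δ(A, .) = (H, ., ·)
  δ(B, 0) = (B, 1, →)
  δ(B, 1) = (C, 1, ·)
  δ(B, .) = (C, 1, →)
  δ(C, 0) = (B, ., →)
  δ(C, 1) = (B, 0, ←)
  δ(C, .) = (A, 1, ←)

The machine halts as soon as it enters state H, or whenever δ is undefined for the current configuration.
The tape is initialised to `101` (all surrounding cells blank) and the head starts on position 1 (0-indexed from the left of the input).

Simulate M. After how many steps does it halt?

state=A head=1 tape=1[0]1..   (A,0)→(C,0,·)
state=C head=1 tape=1[0]1..   (C,0)→(B,.,→)
state=B head=2 tape=1.[1]..   (B,1)→(C,1,·)
state=C head=2 tape=1.[1]..   (C,1)→(B,0,←)
state=B head=1 tape=1[.]0..   (B,.)→(C,1,→)
state=C head=2 tape=11[0]..   (C,0)→(B,.,→)
state=B head=3 tape=11.[.].   (B,.)→(C,1,→)
state=C head=4 tape=11.1[.]   (C,.)→(A,1,←)
state=A head=3 tape=11.[1]1   (A,1)→(H,0,←)
state=H head=2 tape=11[.]01
M halts after 9 transitions.

9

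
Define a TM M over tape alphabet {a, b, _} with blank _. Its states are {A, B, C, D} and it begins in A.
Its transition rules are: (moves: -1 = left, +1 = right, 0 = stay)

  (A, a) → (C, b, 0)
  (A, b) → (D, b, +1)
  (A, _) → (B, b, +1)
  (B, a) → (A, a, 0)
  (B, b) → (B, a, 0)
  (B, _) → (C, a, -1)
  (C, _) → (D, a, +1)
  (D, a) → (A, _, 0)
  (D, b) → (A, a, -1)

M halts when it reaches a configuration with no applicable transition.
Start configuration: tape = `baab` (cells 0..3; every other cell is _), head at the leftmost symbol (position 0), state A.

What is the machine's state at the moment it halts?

C

state=A head=0 tape=[b]aab   (A,b)→(D,b,+1)
state=D head=1 tape=b[a]ab   (D,a)→(A,_,0)
state=A head=1 tape=b[_]ab   (A,_)→(B,b,+1)
state=B head=2 tape=bb[a]b   (B,a)→(A,a,0)
state=A head=2 tape=bb[a]b   (A,a)→(C,b,0)
state=C head=2 tape=bb[b]b
No transition is defined for (C, b); M halts in state C.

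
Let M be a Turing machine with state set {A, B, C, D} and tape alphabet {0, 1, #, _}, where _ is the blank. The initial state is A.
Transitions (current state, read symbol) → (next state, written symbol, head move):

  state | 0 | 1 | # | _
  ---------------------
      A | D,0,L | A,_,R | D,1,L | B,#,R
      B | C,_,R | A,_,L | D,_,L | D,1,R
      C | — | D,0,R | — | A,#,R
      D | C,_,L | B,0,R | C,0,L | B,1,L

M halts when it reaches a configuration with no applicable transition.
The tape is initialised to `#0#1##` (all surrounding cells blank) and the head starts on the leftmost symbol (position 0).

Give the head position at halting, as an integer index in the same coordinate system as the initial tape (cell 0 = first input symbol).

-2

state=A head=0 tape=__[#]0#1##   (A,#)→(D,1,L)
state=D head=-1 tape=_[_]10#1##   (D,_)→(B,1,L)
state=B head=-2 tape=[_]110#1##   (B,_)→(D,1,R)
state=D head=-1 tape=1[1]10#1##   (D,1)→(B,0,R)
state=B head=0 tape=10[1]0#1##   (B,1)→(A,_,L)
state=A head=-1 tape=1[0]_0#1##   (A,0)→(D,0,L)
state=D head=-2 tape=[1]0_0#1##   (D,1)→(B,0,R)
state=B head=-1 tape=0[0]_0#1##   (B,0)→(C,_,R)
state=C head=0 tape=0_[_]0#1##   (C,_)→(A,#,R)
state=A head=1 tape=0_#[0]#1##   (A,0)→(D,0,L)
state=D head=0 tape=0_[#]0#1##   (D,#)→(C,0,L)
state=C head=-1 tape=0[_]00#1##   (C,_)→(A,#,R)
state=A head=0 tape=0#[0]0#1##   (A,0)→(D,0,L)
state=D head=-1 tape=0[#]00#1##   (D,#)→(C,0,L)
state=C head=-2 tape=[0]000#1##
At halt the head is at cell -2.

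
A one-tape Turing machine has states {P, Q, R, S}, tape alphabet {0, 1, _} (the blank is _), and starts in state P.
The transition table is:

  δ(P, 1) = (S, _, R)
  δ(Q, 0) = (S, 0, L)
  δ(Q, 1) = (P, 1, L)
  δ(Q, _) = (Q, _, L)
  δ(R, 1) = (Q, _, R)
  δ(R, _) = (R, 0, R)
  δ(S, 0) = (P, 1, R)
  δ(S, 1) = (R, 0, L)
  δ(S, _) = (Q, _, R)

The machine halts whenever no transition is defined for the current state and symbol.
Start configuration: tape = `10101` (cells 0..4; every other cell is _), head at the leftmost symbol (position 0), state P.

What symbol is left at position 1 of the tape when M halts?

1

P | [1]0101__   read 1 → write _, move R, go to S
S | _[0]101__   read 0 → write 1, move R, go to P
P | _1[1]01__   read 1 → write _, move R, go to S
S | _1_[0]1__   read 0 → write 1, move R, go to P
P | _1_1[1]__   read 1 → write _, move R, go to S
S | _1_1_[_]_   read _ → write _, move R, go to Q
Q | _1_1__[_]   read _ → write _, move L, go to Q
Q | _1_1_[_]_   read _ → write _, move L, go to Q
Q | _1_1[_]__   read _ → write _, move L, go to Q
Q | _1_[1]___   read 1 → write 1, move L, go to P
P | _1[_]1___
Cell 1 holds 1 when M halts.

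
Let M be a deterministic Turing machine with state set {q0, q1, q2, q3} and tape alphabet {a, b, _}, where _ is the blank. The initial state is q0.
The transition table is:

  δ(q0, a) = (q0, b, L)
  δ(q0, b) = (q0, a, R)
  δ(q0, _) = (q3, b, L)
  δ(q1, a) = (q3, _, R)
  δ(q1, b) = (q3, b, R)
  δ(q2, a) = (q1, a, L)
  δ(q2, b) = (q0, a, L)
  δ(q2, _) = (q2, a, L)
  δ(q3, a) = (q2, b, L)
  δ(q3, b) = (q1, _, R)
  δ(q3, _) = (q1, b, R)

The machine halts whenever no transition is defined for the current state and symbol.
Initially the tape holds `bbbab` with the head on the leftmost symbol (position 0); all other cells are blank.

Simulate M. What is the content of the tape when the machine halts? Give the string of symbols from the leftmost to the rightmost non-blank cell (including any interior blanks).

state=q0 head=0 tape=__[b]bbab_   (q0,b)→(q0,a,R)
state=q0 head=1 tape=__a[b]bab_   (q0,b)→(q0,a,R)
state=q0 head=2 tape=__aa[b]ab_   (q0,b)→(q0,a,R)
state=q0 head=3 tape=__aaa[a]b_   (q0,a)→(q0,b,L)
state=q0 head=2 tape=__aa[a]bb_   (q0,a)→(q0,b,L)
state=q0 head=1 tape=__a[a]bbb_   (q0,a)→(q0,b,L)
state=q0 head=0 tape=__[a]bbbb_   (q0,a)→(q0,b,L)
state=q0 head=-1 tape=_[_]bbbbb_   (q0,_)→(q3,b,L)
state=q3 head=-2 tape=[_]bbbbbb_   (q3,_)→(q1,b,R)
state=q1 head=-1 tape=b[b]bbbbb_   (q1,b)→(q3,b,R)
state=q3 head=0 tape=bb[b]bbbb_   (q3,b)→(q1,_,R)
state=q1 head=1 tape=bb_[b]bbb_   (q1,b)→(q3,b,R)
state=q3 head=2 tape=bb_b[b]bb_   (q3,b)→(q1,_,R)
state=q1 head=3 tape=bb_b_[b]b_   (q1,b)→(q3,b,R)
state=q3 head=4 tape=bb_b_b[b]_   (q3,b)→(q1,_,R)
state=q1 head=5 tape=bb_b_b_[_]
The non-blank tape span at halt is bb_b_b.

bb_b_b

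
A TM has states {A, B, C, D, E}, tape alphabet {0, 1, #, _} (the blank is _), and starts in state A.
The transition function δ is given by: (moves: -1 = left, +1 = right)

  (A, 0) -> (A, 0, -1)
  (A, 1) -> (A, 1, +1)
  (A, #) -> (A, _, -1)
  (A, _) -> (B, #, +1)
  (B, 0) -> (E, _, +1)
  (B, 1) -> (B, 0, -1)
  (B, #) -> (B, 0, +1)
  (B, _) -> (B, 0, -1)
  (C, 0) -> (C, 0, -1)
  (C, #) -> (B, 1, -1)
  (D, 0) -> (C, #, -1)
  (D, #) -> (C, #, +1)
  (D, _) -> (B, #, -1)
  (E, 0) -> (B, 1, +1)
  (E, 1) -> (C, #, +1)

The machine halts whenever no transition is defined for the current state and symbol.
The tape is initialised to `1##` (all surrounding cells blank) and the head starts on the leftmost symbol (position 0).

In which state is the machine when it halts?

A | [1]##___   read 1 → write 1, move +1, go to A
A | 1[#]#___   read # → write _, move -1, go to A
A | [1]_#___   read 1 → write 1, move +1, go to A
A | 1[_]#___   read _ → write #, move +1, go to B
B | 1#[#]___   read # → write 0, move +1, go to B
B | 1#0[_]__   read _ → write 0, move -1, go to B
B | 1#[0]0__   read 0 → write _, move +1, go to E
E | 1#_[0]__   read 0 → write 1, move +1, go to B
B | 1#_1[_]_   read _ → write 0, move -1, go to B
B | 1#_[1]0_   read 1 → write 0, move -1, go to B
B | 1#[_]00_   read _ → write 0, move -1, go to B
B | 1[#]000_   read # → write 0, move +1, go to B
B | 10[0]00_   read 0 → write _, move +1, go to E
E | 10_[0]0_   read 0 → write 1, move +1, go to B
B | 10_1[0]_   read 0 → write _, move +1, go to E
E | 10_1_[_]
No transition is defined for (E, _); M halts in state E.

E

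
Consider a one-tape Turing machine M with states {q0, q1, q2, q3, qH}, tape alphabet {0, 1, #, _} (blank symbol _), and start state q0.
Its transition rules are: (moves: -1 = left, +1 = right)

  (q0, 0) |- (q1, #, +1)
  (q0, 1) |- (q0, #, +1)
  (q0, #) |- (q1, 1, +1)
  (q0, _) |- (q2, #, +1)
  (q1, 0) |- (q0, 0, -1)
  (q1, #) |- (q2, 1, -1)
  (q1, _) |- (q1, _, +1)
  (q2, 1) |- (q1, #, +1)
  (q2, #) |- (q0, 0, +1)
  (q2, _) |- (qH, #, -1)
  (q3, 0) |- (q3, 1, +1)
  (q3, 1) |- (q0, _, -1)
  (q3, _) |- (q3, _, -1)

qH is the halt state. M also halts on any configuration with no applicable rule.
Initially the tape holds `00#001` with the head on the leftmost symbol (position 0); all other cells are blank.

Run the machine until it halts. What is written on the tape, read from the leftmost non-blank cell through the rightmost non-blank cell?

q0 | [0]0#001   read 0 → write #, move +1, go to q1
q1 | #[0]#001   read 0 → write 0, move -1, go to q0
q0 | [#]0#001   read # → write 1, move +1, go to q1
q1 | 1[0]#001   read 0 → write 0, move -1, go to q0
q0 | [1]0#001   read 1 → write #, move +1, go to q0
q0 | #[0]#001   read 0 → write #, move +1, go to q1
q1 | ##[#]001   read # → write 1, move -1, go to q2
q2 | #[#]1001   read # → write 0, move +1, go to q0
q0 | #0[1]001   read 1 → write #, move +1, go to q0
q0 | #0#[0]01   read 0 → write #, move +1, go to q1
q1 | #0##[0]1   read 0 → write 0, move -1, go to q0
q0 | #0#[#]01   read # → write 1, move +1, go to q1
q1 | #0#1[0]1   read 0 → write 0, move -1, go to q0
q0 | #0#[1]01   read 1 → write #, move +1, go to q0
q0 | #0##[0]1   read 0 → write #, move +1, go to q1
q1 | #0###[1]
The non-blank tape span at halt is #0###1.

#0###1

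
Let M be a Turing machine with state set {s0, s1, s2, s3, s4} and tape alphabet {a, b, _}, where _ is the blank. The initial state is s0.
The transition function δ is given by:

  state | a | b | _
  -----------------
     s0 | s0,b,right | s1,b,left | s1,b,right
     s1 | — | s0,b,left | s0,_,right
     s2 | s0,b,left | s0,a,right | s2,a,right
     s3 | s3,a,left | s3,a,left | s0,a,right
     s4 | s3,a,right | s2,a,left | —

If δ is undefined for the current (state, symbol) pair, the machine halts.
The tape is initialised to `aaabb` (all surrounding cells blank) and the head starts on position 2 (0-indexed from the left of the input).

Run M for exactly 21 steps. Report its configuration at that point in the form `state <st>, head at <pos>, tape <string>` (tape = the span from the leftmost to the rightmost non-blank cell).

state=s0 head=2 tape=__aa[a]bb   (s0,a)→(s0,b,right)
state=s0 head=3 tape=__aab[b]b   (s0,b)→(s1,b,left)
state=s1 head=2 tape=__aa[b]bb   (s1,b)→(s0,b,left)
state=s0 head=1 tape=__a[a]bbb   (s0,a)→(s0,b,right)
state=s0 head=2 tape=__ab[b]bb   (s0,b)→(s1,b,left)
state=s1 head=1 tape=__a[b]bbb   (s1,b)→(s0,b,left)
state=s0 head=0 tape=__[a]bbbb   (s0,a)→(s0,b,right)
state=s0 head=1 tape=__b[b]bbb   (s0,b)→(s1,b,left)
state=s1 head=0 tape=__[b]bbbb   (s1,b)→(s0,b,left)
state=s0 head=-1 tape=_[_]bbbbb   (s0,_)→(s1,b,right)
state=s1 head=0 tape=_b[b]bbbb   (s1,b)→(s0,b,left)
state=s0 head=-1 tape=_[b]bbbbb   (s0,b)→(s1,b,left)
state=s1 head=-2 tape=[_]bbbbbb   (s1,_)→(s0,_,right)
state=s0 head=-1 tape=_[b]bbbbb   (s0,b)→(s1,b,left)
state=s1 head=-2 tape=[_]bbbbbb   (s1,_)→(s0,_,right)
state=s0 head=-1 tape=_[b]bbbbb   (s0,b)→(s1,b,left)
state=s1 head=-2 tape=[_]bbbbbb   (s1,_)→(s0,_,right)
state=s0 head=-1 tape=_[b]bbbbb   (s0,b)→(s1,b,left)
state=s1 head=-2 tape=[_]bbbbbb   (s1,_)→(s0,_,right)
state=s0 head=-1 tape=_[b]bbbbb   (s0,b)→(s1,b,left)
state=s1 head=-2 tape=[_]bbbbbb   (s1,_)→(s0,_,right)
state=s0 head=-1 tape=_[b]bbbbb
After 21 steps: state s0, head at -1, tape bbbbbb.

state s0, head at -1, tape bbbbbb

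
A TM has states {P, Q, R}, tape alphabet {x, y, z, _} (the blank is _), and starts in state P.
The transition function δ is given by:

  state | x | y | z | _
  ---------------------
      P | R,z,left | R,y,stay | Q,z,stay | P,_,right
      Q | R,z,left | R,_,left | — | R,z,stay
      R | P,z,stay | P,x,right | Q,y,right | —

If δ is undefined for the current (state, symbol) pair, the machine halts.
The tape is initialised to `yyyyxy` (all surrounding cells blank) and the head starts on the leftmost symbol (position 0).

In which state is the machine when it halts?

Q

P | [y]yyyxy   read y → write y, move stay, go to R
R | [y]yyyxy   read y → write x, move right, go to P
P | x[y]yyxy   read y → write y, move stay, go to R
R | x[y]yyxy   read y → write x, move right, go to P
P | xx[y]yxy   read y → write y, move stay, go to R
R | xx[y]yxy   read y → write x, move right, go to P
P | xxx[y]xy   read y → write y, move stay, go to R
R | xxx[y]xy   read y → write x, move right, go to P
P | xxxx[x]y   read x → write z, move left, go to R
R | xxx[x]zy   read x → write z, move stay, go to P
P | xxx[z]zy   read z → write z, move stay, go to Q
Q | xxx[z]zy
No transition is defined for (Q, z); M halts in state Q.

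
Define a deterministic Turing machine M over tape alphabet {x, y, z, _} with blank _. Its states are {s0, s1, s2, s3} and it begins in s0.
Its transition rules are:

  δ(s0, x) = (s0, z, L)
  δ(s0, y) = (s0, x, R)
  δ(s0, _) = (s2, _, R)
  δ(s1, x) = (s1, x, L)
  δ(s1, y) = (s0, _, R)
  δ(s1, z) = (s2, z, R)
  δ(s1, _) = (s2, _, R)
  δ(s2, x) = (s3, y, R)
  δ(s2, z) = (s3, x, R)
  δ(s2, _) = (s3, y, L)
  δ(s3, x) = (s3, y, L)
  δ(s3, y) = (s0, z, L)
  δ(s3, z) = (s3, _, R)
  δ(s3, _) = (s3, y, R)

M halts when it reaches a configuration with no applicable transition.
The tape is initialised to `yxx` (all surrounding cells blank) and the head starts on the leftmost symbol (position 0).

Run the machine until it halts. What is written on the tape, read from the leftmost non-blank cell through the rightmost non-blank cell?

xxz

s0 | _[y]xx   read y → write x, move R, go to s0
s0 | _x[x]x   read x → write z, move L, go to s0
s0 | _[x]zx   read x → write z, move L, go to s0
s0 | [_]zzx   read _ → write _, move R, go to s2
s2 | _[z]zx   read z → write x, move R, go to s3
s3 | _x[z]x   read z → write _, move R, go to s3
s3 | _x_[x]   read x → write y, move L, go to s3
s3 | _x[_]y   read _ → write y, move R, go to s3
s3 | _xy[y]   read y → write z, move L, go to s0
s0 | _x[y]z   read y → write x, move R, go to s0
s0 | _xx[z]
The non-blank tape span at halt is xxz.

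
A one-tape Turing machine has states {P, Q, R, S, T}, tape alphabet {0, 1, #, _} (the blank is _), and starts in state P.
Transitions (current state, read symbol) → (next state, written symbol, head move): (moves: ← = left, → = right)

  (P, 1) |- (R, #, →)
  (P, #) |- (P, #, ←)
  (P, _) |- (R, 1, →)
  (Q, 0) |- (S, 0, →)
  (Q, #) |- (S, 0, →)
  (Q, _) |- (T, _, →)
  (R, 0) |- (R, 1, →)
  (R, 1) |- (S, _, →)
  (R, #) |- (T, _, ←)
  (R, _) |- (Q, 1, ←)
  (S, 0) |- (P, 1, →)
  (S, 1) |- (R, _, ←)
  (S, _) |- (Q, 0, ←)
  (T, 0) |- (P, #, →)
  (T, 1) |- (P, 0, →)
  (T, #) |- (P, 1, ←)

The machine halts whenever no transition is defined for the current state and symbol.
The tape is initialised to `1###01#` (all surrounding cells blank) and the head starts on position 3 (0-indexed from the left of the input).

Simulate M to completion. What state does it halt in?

S

state=P head=3 tape=_1##[#]01#   (P,#)→(P,#,←)
state=P head=2 tape=_1#[#]#01#   (P,#)→(P,#,←)
state=P head=1 tape=_1[#]##01#   (P,#)→(P,#,←)
state=P head=0 tape=_[1]###01#   (P,1)→(R,#,→)
state=R head=1 tape=_#[#]##01#   (R,#)→(T,_,←)
state=T head=0 tape=_[#]_##01#   (T,#)→(P,1,←)
state=P head=-1 tape=[_]1_##01#   (P,_)→(R,1,→)
state=R head=0 tape=1[1]_##01#   (R,1)→(S,_,→)
state=S head=1 tape=1_[_]##01#   (S,_)→(Q,0,←)
state=Q head=0 tape=1[_]0##01#   (Q,_)→(T,_,→)
state=T head=1 tape=1_[0]##01#   (T,0)→(P,#,→)
state=P head=2 tape=1_#[#]#01#   (P,#)→(P,#,←)
state=P head=1 tape=1_[#]##01#   (P,#)→(P,#,←)
state=P head=0 tape=1[_]###01#   (P,_)→(R,1,→)
state=R head=1 tape=11[#]##01#   (R,#)→(T,_,←)
state=T head=0 tape=1[1]_##01#   (T,1)→(P,0,→)
state=P head=1 tape=10[_]##01#   (P,_)→(R,1,→)
state=R head=2 tape=101[#]#01#   (R,#)→(T,_,←)
state=T head=1 tape=10[1]_#01#   (T,1)→(P,0,→)
state=P head=2 tape=100[_]#01#   (P,_)→(R,1,→)
state=R head=3 tape=1001[#]01#   (R,#)→(T,_,←)
state=T head=2 tape=100[1]_01#   (T,1)→(P,0,→)
state=P head=3 tape=1000[_]01#   (P,_)→(R,1,→)
state=R head=4 tape=10001[0]1#   (R,0)→(R,1,→)
state=R head=5 tape=100011[1]#   (R,1)→(S,_,→)
state=S head=6 tape=100011_[#]
No transition is defined for (S, #); M halts in state S.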